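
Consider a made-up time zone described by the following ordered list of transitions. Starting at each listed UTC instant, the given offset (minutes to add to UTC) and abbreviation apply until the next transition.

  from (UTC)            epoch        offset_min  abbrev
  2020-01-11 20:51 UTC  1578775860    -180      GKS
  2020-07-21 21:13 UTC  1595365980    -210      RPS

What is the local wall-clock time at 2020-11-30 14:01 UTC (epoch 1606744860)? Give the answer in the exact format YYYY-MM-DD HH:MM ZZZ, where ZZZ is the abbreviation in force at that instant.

2020-11-30 10:31 RPS

Query: 2020-11-30 14:01 UTC
Rule 2/2 (RPS, -03:30): 2020-07-21 21:13 UTC ≤ query < +∞
14·60 + 1 - 210 = 631 min
631 = 0·1440 + 631; 631 = 10·60 + 31 → 10:31, same day
→ 2020-11-30 10:31 RPS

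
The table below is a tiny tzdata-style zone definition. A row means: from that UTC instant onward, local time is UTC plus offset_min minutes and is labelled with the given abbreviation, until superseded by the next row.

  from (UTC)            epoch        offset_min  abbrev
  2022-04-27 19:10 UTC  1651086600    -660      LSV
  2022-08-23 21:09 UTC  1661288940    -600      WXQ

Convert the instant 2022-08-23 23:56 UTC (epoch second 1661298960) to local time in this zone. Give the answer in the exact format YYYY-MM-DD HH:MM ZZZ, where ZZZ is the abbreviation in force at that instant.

2022-08-23 13:56 WXQ

Query: 2022-08-23 23:56 UTC
Rule 2/2 (WXQ, -10:00): 2022-08-23 21:09 UTC ≤ query < +∞
23·60 + 56 - 600 = 836 min
836 = 0·1440 + 836; 836 = 13·60 + 56 → 13:56, same day
→ 2022-08-23 13:56 WXQ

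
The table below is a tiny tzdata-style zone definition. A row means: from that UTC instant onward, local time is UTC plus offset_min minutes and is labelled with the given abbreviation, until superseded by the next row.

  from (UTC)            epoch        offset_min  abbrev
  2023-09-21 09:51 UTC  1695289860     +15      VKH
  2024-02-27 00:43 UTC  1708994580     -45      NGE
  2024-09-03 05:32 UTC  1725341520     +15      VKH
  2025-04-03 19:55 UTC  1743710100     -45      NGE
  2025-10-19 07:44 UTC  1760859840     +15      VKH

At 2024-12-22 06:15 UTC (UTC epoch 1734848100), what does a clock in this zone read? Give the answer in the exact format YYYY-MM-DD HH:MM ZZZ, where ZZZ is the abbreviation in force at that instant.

Query: 2024-12-22 06:15 UTC
Rule 3/5 (VKH, +00:15): 2024-09-03 05:32 UTC ≤ query < 2025-04-03 19:55 UTC
6·60 + 15 + 15 = 390 min
390 = 0·1440 + 390; 390 = 6·60 + 30 → 06:30, same day
→ 2024-12-22 06:30 VKH

2024-12-22 06:30 VKH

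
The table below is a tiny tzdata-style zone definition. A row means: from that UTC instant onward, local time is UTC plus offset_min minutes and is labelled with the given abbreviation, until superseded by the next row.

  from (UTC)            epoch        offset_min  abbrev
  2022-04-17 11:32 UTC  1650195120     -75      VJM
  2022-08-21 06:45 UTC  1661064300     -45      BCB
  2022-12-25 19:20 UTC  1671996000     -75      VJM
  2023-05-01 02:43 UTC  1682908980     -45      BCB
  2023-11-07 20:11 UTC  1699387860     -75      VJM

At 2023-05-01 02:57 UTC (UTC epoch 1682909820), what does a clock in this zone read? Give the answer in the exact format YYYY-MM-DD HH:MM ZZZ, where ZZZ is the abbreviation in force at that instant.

2023-05-01 02:12 BCB

Query: 2023-05-01 02:57 UTC
Rule 4/5 (BCB, -00:45): 2023-05-01 02:43 UTC ≤ query < 2023-11-07 20:11 UTC
2·60 + 57 - 45 = 132 min
132 = 0·1440 + 132; 132 = 2·60 + 12 → 02:12, same day
→ 2023-05-01 02:12 BCB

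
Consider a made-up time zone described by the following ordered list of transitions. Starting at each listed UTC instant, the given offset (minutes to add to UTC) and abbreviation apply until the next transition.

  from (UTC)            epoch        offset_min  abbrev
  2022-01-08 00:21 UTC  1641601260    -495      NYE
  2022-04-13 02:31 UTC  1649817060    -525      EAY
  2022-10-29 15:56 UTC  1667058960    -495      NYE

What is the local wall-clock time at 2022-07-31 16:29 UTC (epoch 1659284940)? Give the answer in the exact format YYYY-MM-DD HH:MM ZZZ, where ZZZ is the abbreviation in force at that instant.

Query: 2022-07-31 16:29 UTC
Rule 2/3 (EAY, -08:45): 2022-04-13 02:31 UTC ≤ query < 2022-10-29 15:56 UTC
16·60 + 29 - 525 = 464 min
464 = 0·1440 + 464; 464 = 7·60 + 44 → 07:44, same day
→ 2022-07-31 07:44 EAY

2022-07-31 07:44 EAY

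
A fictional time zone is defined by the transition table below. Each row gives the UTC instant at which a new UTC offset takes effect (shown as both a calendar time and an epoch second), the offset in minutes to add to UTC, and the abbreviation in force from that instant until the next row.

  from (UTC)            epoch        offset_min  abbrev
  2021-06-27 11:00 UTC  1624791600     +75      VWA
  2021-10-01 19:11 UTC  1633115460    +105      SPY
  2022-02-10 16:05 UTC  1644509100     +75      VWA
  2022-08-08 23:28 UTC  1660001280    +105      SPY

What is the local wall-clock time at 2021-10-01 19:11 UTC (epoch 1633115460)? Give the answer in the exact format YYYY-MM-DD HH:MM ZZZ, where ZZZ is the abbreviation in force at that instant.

Query: 2021-10-01 19:11 UTC
Rule 2/4 (SPY, +01:45): 2021-10-01 19:11 UTC ≤ query < 2022-02-10 16:05 UTC
19·60 + 11 + 105 = 1256 min
1256 = 0·1440 + 1256; 1256 = 20·60 + 56 → 20:56, same day
→ 2021-10-01 20:56 SPY

2021-10-01 20:56 SPY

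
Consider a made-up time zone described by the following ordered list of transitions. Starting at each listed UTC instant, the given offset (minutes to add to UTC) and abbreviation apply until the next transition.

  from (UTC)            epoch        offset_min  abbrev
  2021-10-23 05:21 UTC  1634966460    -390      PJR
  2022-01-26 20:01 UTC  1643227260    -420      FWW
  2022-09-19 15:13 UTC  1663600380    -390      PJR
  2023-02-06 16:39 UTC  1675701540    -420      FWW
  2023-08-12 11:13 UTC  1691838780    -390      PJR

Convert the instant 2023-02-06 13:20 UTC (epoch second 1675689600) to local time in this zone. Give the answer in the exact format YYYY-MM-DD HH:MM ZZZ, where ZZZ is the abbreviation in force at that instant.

Query: 2023-02-06 13:20 UTC
Rule 3/5 (PJR, -06:30): 2022-09-19 15:13 UTC ≤ query < 2023-02-06 16:39 UTC
13·60 + 20 - 390 = 410 min
410 = 0·1440 + 410; 410 = 6·60 + 50 → 06:50, same day
→ 2023-02-06 06:50 PJR

2023-02-06 06:50 PJR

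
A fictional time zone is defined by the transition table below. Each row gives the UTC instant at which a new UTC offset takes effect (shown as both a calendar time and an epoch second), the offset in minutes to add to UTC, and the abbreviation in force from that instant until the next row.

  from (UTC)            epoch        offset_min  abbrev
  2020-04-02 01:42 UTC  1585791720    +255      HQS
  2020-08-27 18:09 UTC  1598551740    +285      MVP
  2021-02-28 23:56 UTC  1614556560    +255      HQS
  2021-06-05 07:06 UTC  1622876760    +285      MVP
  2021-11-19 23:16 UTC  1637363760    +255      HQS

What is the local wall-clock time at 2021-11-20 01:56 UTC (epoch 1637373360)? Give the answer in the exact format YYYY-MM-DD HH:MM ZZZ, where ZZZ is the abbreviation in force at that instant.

2021-11-20 06:11 HQS

Query: 2021-11-20 01:56 UTC
Rule 5/5 (HQS, +04:15): 2021-11-19 23:16 UTC ≤ query < +∞
1·60 + 56 + 255 = 371 min
371 = 0·1440 + 371; 371 = 6·60 + 11 → 06:11, same day
→ 2021-11-20 06:11 HQS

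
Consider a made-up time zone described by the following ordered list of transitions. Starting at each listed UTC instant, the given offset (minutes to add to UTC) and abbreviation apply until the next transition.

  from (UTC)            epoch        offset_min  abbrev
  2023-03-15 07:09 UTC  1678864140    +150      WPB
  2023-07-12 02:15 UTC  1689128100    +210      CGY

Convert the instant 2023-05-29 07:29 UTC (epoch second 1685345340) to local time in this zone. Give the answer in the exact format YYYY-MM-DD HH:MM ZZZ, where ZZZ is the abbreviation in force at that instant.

2023-05-29 09:59 WPB

Query: 2023-05-29 07:29 UTC
Rule 1/2 (WPB, +02:30): 2023-03-15 07:09 UTC ≤ query < 2023-07-12 02:15 UTC
7·60 + 29 + 150 = 599 min
599 = 0·1440 + 599; 599 = 9·60 + 59 → 09:59, same day
→ 2023-05-29 09:59 WPB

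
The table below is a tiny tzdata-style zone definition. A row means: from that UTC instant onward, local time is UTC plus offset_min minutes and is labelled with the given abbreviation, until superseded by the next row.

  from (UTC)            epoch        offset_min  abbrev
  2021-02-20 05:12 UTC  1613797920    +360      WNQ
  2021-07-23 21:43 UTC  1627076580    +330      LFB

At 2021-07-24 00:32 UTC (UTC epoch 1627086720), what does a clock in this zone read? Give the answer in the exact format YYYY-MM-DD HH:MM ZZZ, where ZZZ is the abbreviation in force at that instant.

2021-07-24 06:02 LFB

Query: 2021-07-24 00:32 UTC
Rule 2/2 (LFB, +05:30): 2021-07-23 21:43 UTC ≤ query < +∞
0·60 + 32 + 330 = 362 min
362 = 0·1440 + 362; 362 = 6·60 + 2 → 06:02, same day
→ 2021-07-24 06:02 LFB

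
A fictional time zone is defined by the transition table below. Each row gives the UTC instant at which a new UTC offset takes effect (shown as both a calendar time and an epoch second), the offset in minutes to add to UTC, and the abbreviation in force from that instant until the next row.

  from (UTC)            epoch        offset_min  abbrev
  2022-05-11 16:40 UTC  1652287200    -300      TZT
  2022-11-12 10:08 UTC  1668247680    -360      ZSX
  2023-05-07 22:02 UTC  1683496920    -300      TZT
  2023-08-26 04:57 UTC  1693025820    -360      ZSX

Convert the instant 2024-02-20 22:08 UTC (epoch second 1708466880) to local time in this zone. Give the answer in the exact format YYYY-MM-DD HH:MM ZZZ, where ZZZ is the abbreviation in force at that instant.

Query: 2024-02-20 22:08 UTC
Rule 4/4 (ZSX, -06:00): 2023-08-26 04:57 UTC ≤ query < +∞
22·60 + 8 - 360 = 968 min
968 = 0·1440 + 968; 968 = 16·60 + 8 → 16:08, same day
→ 2024-02-20 16:08 ZSX

2024-02-20 16:08 ZSX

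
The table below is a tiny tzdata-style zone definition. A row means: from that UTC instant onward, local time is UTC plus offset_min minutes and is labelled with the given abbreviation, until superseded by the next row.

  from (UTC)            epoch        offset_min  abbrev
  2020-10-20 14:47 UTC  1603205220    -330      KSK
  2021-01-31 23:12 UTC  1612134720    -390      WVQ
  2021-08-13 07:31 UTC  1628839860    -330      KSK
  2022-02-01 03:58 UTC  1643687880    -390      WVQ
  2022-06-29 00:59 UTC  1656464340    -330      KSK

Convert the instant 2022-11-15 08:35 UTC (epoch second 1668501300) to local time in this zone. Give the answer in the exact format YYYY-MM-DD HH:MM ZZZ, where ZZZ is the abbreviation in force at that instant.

2022-11-15 03:05 KSK

Query: 2022-11-15 08:35 UTC
Rule 5/5 (KSK, -05:30): 2022-06-29 00:59 UTC ≤ query < +∞
8·60 + 35 - 330 = 185 min
185 = 0·1440 + 185; 185 = 3·60 + 5 → 03:05, same day
→ 2022-11-15 03:05 KSK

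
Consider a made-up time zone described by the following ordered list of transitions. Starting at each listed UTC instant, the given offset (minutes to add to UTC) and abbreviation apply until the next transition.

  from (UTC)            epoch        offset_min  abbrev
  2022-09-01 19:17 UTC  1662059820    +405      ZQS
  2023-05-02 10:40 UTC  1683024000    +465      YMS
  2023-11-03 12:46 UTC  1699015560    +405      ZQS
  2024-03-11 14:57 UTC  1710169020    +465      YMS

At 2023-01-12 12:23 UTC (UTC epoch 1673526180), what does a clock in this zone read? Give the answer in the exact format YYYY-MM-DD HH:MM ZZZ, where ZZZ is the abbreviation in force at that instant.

Query: 2023-01-12 12:23 UTC
Rule 1/4 (ZQS, +06:45): 2022-09-01 19:17 UTC ≤ query < 2023-05-02 10:40 UTC
12·60 + 23 + 405 = 1148 min
1148 = 0·1440 + 1148; 1148 = 19·60 + 8 → 19:08, same day
→ 2023-01-12 19:08 ZQS

2023-01-12 19:08 ZQS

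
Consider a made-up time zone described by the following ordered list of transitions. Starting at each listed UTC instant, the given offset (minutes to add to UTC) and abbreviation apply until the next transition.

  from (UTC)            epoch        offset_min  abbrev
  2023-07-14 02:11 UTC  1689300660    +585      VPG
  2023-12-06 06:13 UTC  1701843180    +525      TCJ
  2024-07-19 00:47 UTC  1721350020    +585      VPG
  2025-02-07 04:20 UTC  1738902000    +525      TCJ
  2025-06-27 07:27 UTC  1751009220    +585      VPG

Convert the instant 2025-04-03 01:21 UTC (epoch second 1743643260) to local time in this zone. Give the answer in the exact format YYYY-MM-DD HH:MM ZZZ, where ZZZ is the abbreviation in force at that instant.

2025-04-03 10:06 TCJ

Query: 2025-04-03 01:21 UTC
Rule 4/5 (TCJ, +08:45): 2025-02-07 04:20 UTC ≤ query < 2025-06-27 07:27 UTC
1·60 + 21 + 525 = 606 min
606 = 0·1440 + 606; 606 = 10·60 + 6 → 10:06, same day
→ 2025-04-03 10:06 TCJ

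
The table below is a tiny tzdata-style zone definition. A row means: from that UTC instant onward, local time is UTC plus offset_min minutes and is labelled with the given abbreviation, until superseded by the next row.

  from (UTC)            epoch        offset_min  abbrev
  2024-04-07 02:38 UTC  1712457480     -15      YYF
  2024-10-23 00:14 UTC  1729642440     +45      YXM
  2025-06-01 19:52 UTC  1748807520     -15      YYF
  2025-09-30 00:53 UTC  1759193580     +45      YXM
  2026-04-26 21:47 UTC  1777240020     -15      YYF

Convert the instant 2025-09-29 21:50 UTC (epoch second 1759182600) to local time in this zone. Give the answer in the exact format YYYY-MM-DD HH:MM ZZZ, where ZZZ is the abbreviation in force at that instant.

2025-09-29 21:35 YYF

Query: 2025-09-29 21:50 UTC
Rule 3/5 (YYF, -00:15): 2025-06-01 19:52 UTC ≤ query < 2025-09-30 00:53 UTC
21·60 + 50 - 15 = 1295 min
1295 = 0·1440 + 1295; 1295 = 21·60 + 35 → 21:35, same day
→ 2025-09-29 21:35 YYF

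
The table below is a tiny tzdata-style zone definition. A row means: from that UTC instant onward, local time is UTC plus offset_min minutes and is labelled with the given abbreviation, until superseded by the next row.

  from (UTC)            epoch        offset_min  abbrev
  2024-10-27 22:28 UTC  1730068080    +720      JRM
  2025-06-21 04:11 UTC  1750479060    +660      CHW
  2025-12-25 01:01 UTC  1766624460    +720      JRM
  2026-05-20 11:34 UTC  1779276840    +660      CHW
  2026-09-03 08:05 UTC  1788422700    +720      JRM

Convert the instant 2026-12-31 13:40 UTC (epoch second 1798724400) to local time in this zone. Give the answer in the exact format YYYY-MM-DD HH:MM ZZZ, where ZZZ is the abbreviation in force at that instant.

Query: 2026-12-31 13:40 UTC
Rule 5/5 (JRM, +12:00): 2026-09-03 08:05 UTC ≤ query < +∞
13·60 + 40 + 720 = 1540 min
1540 = 1·1440 + 100; 100 = 1·60 + 40 → 01:40, 2026-12-31 + 1 day = 2027-01-01
→ 2027-01-01 01:40 JRM

2027-01-01 01:40 JRM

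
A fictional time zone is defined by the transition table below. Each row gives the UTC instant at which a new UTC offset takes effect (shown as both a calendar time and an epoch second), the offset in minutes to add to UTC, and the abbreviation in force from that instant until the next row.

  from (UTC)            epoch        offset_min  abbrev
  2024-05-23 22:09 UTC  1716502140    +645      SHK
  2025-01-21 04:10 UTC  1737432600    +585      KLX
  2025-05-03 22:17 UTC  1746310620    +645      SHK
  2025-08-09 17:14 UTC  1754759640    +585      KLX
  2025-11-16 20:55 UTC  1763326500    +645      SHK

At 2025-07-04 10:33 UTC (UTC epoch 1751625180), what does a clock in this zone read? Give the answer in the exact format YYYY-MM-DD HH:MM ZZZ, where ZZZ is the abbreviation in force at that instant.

2025-07-04 21:18 SHK

Query: 2025-07-04 10:33 UTC
Rule 3/5 (SHK, +10:45): 2025-05-03 22:17 UTC ≤ query < 2025-08-09 17:14 UTC
10·60 + 33 + 645 = 1278 min
1278 = 0·1440 + 1278; 1278 = 21·60 + 18 → 21:18, same day
→ 2025-07-04 21:18 SHK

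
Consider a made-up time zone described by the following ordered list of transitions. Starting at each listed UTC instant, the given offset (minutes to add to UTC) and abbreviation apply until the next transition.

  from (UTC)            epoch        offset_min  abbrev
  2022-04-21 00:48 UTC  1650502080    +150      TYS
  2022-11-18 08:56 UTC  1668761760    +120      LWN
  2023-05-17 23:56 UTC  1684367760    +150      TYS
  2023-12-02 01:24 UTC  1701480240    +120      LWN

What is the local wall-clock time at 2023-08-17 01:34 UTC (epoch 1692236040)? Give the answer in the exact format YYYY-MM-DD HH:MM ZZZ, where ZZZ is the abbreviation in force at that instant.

Query: 2023-08-17 01:34 UTC
Rule 3/4 (TYS, +02:30): 2023-05-17 23:56 UTC ≤ query < 2023-12-02 01:24 UTC
1·60 + 34 + 150 = 244 min
244 = 0·1440 + 244; 244 = 4·60 + 4 → 04:04, same day
→ 2023-08-17 04:04 TYS

2023-08-17 04:04 TYS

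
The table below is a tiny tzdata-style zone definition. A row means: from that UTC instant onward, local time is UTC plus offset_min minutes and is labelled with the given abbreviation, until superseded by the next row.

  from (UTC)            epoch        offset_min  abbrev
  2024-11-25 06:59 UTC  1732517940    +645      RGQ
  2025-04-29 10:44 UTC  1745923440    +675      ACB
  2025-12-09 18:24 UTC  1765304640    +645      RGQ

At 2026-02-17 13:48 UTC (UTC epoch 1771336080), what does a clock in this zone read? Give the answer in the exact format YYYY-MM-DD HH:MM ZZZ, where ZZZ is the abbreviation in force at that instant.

Query: 2026-02-17 13:48 UTC
Rule 3/3 (RGQ, +10:45): 2025-12-09 18:24 UTC ≤ query < +∞
13·60 + 48 + 645 = 1473 min
1473 = 1·1440 + 33; 33 = 0·60 + 33 → 00:33, 2026-02-17 + 1 day = 2026-02-18
→ 2026-02-18 00:33 RGQ

2026-02-18 00:33 RGQ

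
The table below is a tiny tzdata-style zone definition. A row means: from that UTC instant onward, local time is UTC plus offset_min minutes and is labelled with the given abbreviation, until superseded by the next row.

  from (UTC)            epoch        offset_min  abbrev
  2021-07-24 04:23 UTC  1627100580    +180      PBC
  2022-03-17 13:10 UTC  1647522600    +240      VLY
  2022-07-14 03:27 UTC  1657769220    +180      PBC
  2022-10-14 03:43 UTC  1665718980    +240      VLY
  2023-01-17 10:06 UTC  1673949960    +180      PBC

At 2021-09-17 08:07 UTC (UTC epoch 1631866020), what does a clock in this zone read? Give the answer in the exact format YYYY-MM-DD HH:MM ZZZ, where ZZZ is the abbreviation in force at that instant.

2021-09-17 11:07 PBC

Query: 2021-09-17 08:07 UTC
Rule 1/5 (PBC, +03:00): 2021-07-24 04:23 UTC ≤ query < 2022-03-17 13:10 UTC
8·60 + 7 + 180 = 667 min
667 = 0·1440 + 667; 667 = 11·60 + 7 → 11:07, same day
→ 2021-09-17 11:07 PBC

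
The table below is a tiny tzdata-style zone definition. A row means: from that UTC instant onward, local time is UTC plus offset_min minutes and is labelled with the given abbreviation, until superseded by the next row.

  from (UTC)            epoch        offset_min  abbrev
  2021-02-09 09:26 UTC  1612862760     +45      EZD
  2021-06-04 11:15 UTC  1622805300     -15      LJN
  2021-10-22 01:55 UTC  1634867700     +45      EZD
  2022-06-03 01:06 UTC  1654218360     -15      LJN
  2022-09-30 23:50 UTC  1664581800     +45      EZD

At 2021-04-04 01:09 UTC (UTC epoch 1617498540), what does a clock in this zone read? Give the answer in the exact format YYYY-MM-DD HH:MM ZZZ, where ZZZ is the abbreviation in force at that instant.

Query: 2021-04-04 01:09 UTC
Rule 1/5 (EZD, +00:45): 2021-02-09 09:26 UTC ≤ query < 2021-06-04 11:15 UTC
1·60 + 9 + 45 = 114 min
114 = 0·1440 + 114; 114 = 1·60 + 54 → 01:54, same day
→ 2021-04-04 01:54 EZD

2021-04-04 01:54 EZD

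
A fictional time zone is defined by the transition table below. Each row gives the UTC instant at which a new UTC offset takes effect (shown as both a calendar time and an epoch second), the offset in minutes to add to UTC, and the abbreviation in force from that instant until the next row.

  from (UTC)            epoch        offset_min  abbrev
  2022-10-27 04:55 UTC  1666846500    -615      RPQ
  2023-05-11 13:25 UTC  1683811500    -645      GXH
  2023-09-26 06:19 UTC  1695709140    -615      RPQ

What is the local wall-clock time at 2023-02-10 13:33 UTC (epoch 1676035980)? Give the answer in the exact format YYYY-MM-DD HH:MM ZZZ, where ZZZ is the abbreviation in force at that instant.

Query: 2023-02-10 13:33 UTC
Rule 1/3 (RPQ, -10:15): 2022-10-27 04:55 UTC ≤ query < 2023-05-11 13:25 UTC
13·60 + 33 - 615 = 198 min
198 = 0·1440 + 198; 198 = 3·60 + 18 → 03:18, same day
→ 2023-02-10 03:18 RPQ

2023-02-10 03:18 RPQ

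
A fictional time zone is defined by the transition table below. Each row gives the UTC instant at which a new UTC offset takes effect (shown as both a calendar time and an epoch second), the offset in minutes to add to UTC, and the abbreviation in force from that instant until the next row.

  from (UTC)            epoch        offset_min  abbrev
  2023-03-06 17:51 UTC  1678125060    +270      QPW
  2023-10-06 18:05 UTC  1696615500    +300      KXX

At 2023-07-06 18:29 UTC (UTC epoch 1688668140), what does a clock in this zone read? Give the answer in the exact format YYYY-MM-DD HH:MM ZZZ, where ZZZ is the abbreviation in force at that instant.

Query: 2023-07-06 18:29 UTC
Rule 1/2 (QPW, +04:30): 2023-03-06 17:51 UTC ≤ query < 2023-10-06 18:05 UTC
18·60 + 29 + 270 = 1379 min
1379 = 0·1440 + 1379; 1379 = 22·60 + 59 → 22:59, same day
→ 2023-07-06 22:59 QPW

2023-07-06 22:59 QPW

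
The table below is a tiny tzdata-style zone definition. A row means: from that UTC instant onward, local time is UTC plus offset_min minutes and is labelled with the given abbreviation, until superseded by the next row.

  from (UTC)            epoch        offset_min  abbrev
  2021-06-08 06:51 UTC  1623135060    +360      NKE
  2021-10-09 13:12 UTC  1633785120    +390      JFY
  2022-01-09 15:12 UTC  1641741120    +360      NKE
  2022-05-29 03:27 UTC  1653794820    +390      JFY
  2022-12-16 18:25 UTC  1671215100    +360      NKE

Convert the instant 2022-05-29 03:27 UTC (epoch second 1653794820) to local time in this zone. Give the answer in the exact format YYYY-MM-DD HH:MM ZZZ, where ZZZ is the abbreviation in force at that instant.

2022-05-29 09:57 JFY

Query: 2022-05-29 03:27 UTC
Rule 4/5 (JFY, +06:30): 2022-05-29 03:27 UTC ≤ query < 2022-12-16 18:25 UTC
3·60 + 27 + 390 = 597 min
597 = 0·1440 + 597; 597 = 9·60 + 57 → 09:57, same day
→ 2022-05-29 09:57 JFY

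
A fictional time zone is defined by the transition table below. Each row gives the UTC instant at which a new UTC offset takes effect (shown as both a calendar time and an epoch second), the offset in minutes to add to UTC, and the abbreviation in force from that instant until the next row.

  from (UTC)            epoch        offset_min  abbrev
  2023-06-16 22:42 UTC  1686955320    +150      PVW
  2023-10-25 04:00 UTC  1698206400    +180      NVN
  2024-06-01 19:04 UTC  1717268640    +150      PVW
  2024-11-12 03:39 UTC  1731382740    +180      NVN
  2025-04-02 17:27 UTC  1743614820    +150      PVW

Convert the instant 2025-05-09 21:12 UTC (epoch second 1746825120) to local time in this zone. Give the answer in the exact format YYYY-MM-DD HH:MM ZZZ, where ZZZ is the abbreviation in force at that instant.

Query: 2025-05-09 21:12 UTC
Rule 5/5 (PVW, +02:30): 2025-04-02 17:27 UTC ≤ query < +∞
21·60 + 12 + 150 = 1422 min
1422 = 0·1440 + 1422; 1422 = 23·60 + 42 → 23:42, same day
→ 2025-05-09 23:42 PVW

2025-05-09 23:42 PVW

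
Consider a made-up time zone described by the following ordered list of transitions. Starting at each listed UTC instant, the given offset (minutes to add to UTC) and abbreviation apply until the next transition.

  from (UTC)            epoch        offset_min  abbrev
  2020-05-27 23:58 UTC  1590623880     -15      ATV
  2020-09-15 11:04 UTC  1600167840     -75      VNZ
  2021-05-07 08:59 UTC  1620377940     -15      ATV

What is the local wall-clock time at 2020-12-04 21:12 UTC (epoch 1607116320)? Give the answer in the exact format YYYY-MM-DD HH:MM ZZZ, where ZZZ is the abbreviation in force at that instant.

2020-12-04 19:57 VNZ

Query: 2020-12-04 21:12 UTC
Rule 2/3 (VNZ, -01:15): 2020-09-15 11:04 UTC ≤ query < 2021-05-07 08:59 UTC
21·60 + 12 - 75 = 1197 min
1197 = 0·1440 + 1197; 1197 = 19·60 + 57 → 19:57, same day
→ 2020-12-04 19:57 VNZ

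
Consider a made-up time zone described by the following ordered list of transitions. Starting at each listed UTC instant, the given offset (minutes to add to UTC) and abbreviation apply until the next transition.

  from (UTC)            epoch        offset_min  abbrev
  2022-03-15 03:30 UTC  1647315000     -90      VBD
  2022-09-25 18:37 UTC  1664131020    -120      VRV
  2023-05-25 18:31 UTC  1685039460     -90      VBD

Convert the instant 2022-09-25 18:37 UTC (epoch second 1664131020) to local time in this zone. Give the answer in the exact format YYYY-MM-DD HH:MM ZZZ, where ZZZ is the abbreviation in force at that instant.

Query: 2022-09-25 18:37 UTC
Rule 2/3 (VRV, -02:00): 2022-09-25 18:37 UTC ≤ query < 2023-05-25 18:31 UTC
18·60 + 37 - 120 = 997 min
997 = 0·1440 + 997; 997 = 16·60 + 37 → 16:37, same day
→ 2022-09-25 16:37 VRV

2022-09-25 16:37 VRV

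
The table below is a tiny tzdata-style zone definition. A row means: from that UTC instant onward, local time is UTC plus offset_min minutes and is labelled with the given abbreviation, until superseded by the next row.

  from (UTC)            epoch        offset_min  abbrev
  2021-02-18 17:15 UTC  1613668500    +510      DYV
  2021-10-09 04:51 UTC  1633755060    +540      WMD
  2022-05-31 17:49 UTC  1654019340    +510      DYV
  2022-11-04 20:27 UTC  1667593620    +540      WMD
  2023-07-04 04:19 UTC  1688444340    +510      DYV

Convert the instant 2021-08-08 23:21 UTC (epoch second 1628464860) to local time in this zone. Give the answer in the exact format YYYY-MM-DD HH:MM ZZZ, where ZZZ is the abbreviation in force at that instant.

Query: 2021-08-08 23:21 UTC
Rule 1/5 (DYV, +08:30): 2021-02-18 17:15 UTC ≤ query < 2021-10-09 04:51 UTC
23·60 + 21 + 510 = 1911 min
1911 = 1·1440 + 471; 471 = 7·60 + 51 → 07:51, 2021-08-08 + 1 day = 2021-08-09
→ 2021-08-09 07:51 DYV

2021-08-09 07:51 DYV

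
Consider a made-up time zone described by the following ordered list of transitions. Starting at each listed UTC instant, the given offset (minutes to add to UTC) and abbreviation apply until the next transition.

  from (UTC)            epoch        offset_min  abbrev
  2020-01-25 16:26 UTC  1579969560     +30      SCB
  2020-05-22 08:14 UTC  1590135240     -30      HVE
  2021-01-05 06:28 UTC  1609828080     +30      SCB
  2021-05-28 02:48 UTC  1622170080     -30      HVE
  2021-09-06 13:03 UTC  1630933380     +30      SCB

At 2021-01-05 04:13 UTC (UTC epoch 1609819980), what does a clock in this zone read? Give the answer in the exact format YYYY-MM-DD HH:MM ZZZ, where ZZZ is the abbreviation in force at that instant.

Query: 2021-01-05 04:13 UTC
Rule 2/5 (HVE, -00:30): 2020-05-22 08:14 UTC ≤ query < 2021-01-05 06:28 UTC
4·60 + 13 - 30 = 223 min
223 = 0·1440 + 223; 223 = 3·60 + 43 → 03:43, same day
→ 2021-01-05 03:43 HVE

2021-01-05 03:43 HVE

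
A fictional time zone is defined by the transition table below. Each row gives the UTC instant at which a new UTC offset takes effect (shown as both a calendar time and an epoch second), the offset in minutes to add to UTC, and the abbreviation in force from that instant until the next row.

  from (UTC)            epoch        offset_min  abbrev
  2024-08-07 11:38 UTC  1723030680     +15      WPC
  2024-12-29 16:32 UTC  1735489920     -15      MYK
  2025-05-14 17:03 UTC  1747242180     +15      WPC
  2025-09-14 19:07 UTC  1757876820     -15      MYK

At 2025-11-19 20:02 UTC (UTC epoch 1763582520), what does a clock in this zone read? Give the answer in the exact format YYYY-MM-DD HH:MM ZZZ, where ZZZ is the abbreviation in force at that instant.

2025-11-19 19:47 MYK

Query: 2025-11-19 20:02 UTC
Rule 4/4 (MYK, -00:15): 2025-09-14 19:07 UTC ≤ query < +∞
20·60 + 2 - 15 = 1187 min
1187 = 0·1440 + 1187; 1187 = 19·60 + 47 → 19:47, same day
→ 2025-11-19 19:47 MYK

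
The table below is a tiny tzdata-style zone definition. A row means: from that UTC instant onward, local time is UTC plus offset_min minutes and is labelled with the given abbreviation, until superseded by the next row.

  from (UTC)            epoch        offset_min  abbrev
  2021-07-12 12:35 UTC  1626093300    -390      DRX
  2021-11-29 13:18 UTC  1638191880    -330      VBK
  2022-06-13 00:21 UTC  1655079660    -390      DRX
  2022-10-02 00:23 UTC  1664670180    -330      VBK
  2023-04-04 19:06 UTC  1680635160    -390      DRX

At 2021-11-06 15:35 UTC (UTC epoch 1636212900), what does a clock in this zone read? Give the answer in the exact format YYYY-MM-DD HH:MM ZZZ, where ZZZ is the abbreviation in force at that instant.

Query: 2021-11-06 15:35 UTC
Rule 1/5 (DRX, -06:30): 2021-07-12 12:35 UTC ≤ query < 2021-11-29 13:18 UTC
15·60 + 35 - 390 = 545 min
545 = 0·1440 + 545; 545 = 9·60 + 5 → 09:05, same day
→ 2021-11-06 09:05 DRX

2021-11-06 09:05 DRX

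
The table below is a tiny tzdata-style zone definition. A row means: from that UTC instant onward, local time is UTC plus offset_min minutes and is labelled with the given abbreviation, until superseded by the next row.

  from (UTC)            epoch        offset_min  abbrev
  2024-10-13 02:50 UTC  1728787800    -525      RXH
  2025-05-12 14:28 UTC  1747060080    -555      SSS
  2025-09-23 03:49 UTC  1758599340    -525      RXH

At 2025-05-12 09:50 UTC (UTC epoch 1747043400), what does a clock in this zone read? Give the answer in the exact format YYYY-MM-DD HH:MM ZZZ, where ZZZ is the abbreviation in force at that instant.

Query: 2025-05-12 09:50 UTC
Rule 1/3 (RXH, -08:45): 2024-10-13 02:50 UTC ≤ query < 2025-05-12 14:28 UTC
9·60 + 50 - 525 = 65 min
65 = 0·1440 + 65; 65 = 1·60 + 5 → 01:05, same day
→ 2025-05-12 01:05 RXH

2025-05-12 01:05 RXH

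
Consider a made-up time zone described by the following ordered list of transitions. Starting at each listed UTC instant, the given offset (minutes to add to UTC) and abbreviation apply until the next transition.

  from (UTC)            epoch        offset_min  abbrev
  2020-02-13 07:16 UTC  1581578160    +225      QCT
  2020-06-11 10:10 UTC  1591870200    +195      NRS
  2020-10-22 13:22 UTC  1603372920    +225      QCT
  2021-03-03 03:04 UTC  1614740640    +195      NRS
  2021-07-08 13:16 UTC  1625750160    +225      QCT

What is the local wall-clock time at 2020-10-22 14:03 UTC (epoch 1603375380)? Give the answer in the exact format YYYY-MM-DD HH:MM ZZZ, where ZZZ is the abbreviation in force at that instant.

2020-10-22 17:48 QCT

Query: 2020-10-22 14:03 UTC
Rule 3/5 (QCT, +03:45): 2020-10-22 13:22 UTC ≤ query < 2021-03-03 03:04 UTC
14·60 + 3 + 225 = 1068 min
1068 = 0·1440 + 1068; 1068 = 17·60 + 48 → 17:48, same day
→ 2020-10-22 17:48 QCT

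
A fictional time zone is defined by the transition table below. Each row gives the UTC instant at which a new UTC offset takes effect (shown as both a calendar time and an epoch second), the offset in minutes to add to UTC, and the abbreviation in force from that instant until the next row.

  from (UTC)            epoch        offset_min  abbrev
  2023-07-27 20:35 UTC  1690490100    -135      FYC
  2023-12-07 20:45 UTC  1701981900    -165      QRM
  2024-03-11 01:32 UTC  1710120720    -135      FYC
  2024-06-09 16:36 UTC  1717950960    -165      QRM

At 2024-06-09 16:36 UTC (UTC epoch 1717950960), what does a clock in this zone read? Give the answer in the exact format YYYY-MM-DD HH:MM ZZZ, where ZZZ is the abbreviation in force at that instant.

Query: 2024-06-09 16:36 UTC
Rule 4/4 (QRM, -02:45): 2024-06-09 16:36 UTC ≤ query < +∞
16·60 + 36 - 165 = 831 min
831 = 0·1440 + 831; 831 = 13·60 + 51 → 13:51, same day
→ 2024-06-09 13:51 QRM

2024-06-09 13:51 QRM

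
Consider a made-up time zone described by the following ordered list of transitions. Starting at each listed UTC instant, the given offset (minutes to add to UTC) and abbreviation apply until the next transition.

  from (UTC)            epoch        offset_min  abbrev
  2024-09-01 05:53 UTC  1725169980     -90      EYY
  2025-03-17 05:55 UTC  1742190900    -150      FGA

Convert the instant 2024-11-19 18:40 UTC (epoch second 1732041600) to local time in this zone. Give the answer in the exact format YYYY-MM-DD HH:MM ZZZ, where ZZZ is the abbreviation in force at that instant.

2024-11-19 17:10 EYY

Query: 2024-11-19 18:40 UTC
Rule 1/2 (EYY, -01:30): 2024-09-01 05:53 UTC ≤ query < 2025-03-17 05:55 UTC
18·60 + 40 - 90 = 1030 min
1030 = 0·1440 + 1030; 1030 = 17·60 + 10 → 17:10, same day
→ 2024-11-19 17:10 EYY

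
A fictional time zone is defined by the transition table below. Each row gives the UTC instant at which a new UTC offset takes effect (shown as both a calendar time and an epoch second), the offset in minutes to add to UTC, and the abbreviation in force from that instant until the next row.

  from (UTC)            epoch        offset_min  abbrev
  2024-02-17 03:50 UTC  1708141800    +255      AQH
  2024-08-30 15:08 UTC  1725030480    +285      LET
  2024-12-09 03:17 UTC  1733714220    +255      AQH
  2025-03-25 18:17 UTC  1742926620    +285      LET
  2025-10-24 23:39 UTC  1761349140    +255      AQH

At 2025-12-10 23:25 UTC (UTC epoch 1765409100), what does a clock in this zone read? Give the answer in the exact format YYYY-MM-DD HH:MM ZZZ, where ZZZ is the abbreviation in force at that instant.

Query: 2025-12-10 23:25 UTC
Rule 5/5 (AQH, +04:15): 2025-10-24 23:39 UTC ≤ query < +∞
23·60 + 25 + 255 = 1660 min
1660 = 1·1440 + 220; 220 = 3·60 + 40 → 03:40, 2025-12-10 + 1 day = 2025-12-11
→ 2025-12-11 03:40 AQH

2025-12-11 03:40 AQH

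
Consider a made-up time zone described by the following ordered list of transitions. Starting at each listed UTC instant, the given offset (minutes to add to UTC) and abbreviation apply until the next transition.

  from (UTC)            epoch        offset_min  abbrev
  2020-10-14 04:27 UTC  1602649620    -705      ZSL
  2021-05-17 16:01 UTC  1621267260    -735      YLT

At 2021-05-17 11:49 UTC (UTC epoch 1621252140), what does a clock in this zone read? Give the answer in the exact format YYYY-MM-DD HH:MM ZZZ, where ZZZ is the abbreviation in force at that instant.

Query: 2021-05-17 11:49 UTC
Rule 1/2 (ZSL, -11:45): 2020-10-14 04:27 UTC ≤ query < 2021-05-17 16:01 UTC
11·60 + 49 - 705 = 4 min
4 = 0·1440 + 4; 4 = 0·60 + 4 → 00:04, same day
→ 2021-05-17 00:04 ZSL

2021-05-17 00:04 ZSL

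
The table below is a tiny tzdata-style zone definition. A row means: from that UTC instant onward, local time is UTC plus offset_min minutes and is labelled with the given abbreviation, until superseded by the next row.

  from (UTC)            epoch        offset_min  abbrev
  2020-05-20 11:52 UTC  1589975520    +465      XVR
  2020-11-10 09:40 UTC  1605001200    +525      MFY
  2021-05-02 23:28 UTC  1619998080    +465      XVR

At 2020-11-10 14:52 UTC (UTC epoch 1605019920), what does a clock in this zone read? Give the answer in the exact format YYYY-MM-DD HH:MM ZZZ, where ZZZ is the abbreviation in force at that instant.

2020-11-10 23:37 MFY

Query: 2020-11-10 14:52 UTC
Rule 2/3 (MFY, +08:45): 2020-11-10 09:40 UTC ≤ query < 2021-05-02 23:28 UTC
14·60 + 52 + 525 = 1417 min
1417 = 0·1440 + 1417; 1417 = 23·60 + 37 → 23:37, same day
→ 2020-11-10 23:37 MFY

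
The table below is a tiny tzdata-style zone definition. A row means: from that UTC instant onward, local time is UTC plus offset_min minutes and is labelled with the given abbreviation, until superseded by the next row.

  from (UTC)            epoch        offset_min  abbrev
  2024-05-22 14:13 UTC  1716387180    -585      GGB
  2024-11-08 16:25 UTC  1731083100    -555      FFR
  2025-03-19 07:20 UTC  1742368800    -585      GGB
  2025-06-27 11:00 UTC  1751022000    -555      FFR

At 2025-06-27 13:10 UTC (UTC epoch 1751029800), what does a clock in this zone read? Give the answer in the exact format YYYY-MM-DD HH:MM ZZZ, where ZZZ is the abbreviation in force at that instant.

Query: 2025-06-27 13:10 UTC
Rule 4/4 (FFR, -09:15): 2025-06-27 11:00 UTC ≤ query < +∞
13·60 + 10 - 555 = 235 min
235 = 0·1440 + 235; 235 = 3·60 + 55 → 03:55, same day
→ 2025-06-27 03:55 FFR

2025-06-27 03:55 FFR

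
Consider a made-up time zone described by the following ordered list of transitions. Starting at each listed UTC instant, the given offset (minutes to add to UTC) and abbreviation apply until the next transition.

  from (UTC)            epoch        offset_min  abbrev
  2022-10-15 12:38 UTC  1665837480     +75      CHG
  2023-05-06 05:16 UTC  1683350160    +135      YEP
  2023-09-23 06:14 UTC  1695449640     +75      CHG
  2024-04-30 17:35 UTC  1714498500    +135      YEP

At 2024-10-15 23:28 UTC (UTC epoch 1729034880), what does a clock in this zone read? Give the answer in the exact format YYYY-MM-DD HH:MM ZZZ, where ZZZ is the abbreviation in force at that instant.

2024-10-16 01:43 YEP

Query: 2024-10-15 23:28 UTC
Rule 4/4 (YEP, +02:15): 2024-04-30 17:35 UTC ≤ query < +∞
23·60 + 28 + 135 = 1543 min
1543 = 1·1440 + 103; 103 = 1·60 + 43 → 01:43, 2024-10-15 + 1 day = 2024-10-16
→ 2024-10-16 01:43 YEP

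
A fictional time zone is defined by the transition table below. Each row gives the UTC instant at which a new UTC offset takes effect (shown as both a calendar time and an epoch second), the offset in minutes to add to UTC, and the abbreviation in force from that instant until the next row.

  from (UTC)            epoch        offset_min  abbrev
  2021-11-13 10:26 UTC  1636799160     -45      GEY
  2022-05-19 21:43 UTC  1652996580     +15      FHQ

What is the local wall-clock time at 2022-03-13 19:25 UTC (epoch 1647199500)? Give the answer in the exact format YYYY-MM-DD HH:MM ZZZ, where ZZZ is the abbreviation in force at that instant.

2022-03-13 18:40 GEY

Query: 2022-03-13 19:25 UTC
Rule 1/2 (GEY, -00:45): 2021-11-13 10:26 UTC ≤ query < 2022-05-19 21:43 UTC
19·60 + 25 - 45 = 1120 min
1120 = 0·1440 + 1120; 1120 = 18·60 + 40 → 18:40, same day
→ 2022-03-13 18:40 GEY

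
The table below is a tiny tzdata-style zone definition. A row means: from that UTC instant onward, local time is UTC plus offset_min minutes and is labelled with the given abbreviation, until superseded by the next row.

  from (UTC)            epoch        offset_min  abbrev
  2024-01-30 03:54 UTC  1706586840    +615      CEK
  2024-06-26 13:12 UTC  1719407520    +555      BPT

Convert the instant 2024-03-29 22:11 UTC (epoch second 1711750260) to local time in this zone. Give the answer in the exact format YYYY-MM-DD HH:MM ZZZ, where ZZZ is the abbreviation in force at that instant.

Query: 2024-03-29 22:11 UTC
Rule 1/2 (CEK, +10:15): 2024-01-30 03:54 UTC ≤ query < 2024-06-26 13:12 UTC
22·60 + 11 + 615 = 1946 min
1946 = 1·1440 + 506; 506 = 8·60 + 26 → 08:26, 2024-03-29 + 1 day = 2024-03-30
→ 2024-03-30 08:26 CEK

2024-03-30 08:26 CEK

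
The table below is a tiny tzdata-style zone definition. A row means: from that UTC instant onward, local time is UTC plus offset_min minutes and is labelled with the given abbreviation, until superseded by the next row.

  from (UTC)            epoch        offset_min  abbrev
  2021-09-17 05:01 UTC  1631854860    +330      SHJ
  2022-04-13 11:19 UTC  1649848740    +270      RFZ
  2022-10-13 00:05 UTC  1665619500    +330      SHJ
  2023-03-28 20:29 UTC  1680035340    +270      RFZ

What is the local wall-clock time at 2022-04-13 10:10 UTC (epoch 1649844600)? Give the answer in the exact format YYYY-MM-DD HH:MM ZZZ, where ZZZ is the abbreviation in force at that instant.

Query: 2022-04-13 10:10 UTC
Rule 1/4 (SHJ, +05:30): 2021-09-17 05:01 UTC ≤ query < 2022-04-13 11:19 UTC
10·60 + 10 + 330 = 940 min
940 = 0·1440 + 940; 940 = 15·60 + 40 → 15:40, same day
→ 2022-04-13 15:40 SHJ

2022-04-13 15:40 SHJ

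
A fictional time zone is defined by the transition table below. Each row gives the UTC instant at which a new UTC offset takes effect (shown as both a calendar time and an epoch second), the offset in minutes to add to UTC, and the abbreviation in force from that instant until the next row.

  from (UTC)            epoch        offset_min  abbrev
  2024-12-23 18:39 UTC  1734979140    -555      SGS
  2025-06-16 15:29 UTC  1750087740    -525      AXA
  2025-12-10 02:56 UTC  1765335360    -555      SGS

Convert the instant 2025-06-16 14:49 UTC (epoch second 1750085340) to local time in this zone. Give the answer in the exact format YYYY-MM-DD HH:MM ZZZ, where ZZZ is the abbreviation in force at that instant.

2025-06-16 05:34 SGS

Query: 2025-06-16 14:49 UTC
Rule 1/3 (SGS, -09:15): 2024-12-23 18:39 UTC ≤ query < 2025-06-16 15:29 UTC
14·60 + 49 - 555 = 334 min
334 = 0·1440 + 334; 334 = 5·60 + 34 → 05:34, same day
→ 2025-06-16 05:34 SGS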